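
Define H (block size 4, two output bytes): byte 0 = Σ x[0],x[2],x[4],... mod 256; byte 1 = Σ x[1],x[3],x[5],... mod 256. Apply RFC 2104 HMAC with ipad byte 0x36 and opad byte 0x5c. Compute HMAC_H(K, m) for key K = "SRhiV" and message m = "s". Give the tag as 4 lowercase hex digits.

7906

Key "SRhiV" = 53 52 68 69 56 is 5 bytes > B = 4, so hash it first: H(key) = 11 bb, then zero-pad to 4 bytes: K' = 11 bb 00 00.
K' ⊕ ipad = 27 8d 36 36.  K' ⊕ opad = 4d e7 5c 5c.
Inner input = (K'⊕ipad) ∥ m = 27 8d 36 36 ∥ 73.
Inner hash: even-index sum = 208 mod 256 = 208; odd-index sum = 195 mod 256 = 195 → d0 c3.
Outer input = (K'⊕opad) ∥ inner = 4d e7 5c 5c ∥ d0 c3.
Outer hash (tag): even-index sum = 377 mod 256 = 121; odd-index sum = 518 mod 256 = 6 → 79 06.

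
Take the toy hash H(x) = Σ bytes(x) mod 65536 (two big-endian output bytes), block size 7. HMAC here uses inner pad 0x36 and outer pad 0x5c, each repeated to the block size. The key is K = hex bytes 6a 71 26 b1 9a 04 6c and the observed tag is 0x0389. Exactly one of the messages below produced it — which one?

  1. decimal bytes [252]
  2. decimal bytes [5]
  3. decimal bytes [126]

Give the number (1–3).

Key hex bytes 6a 71 26 b1 9a 04 6c is exactly B = 7 bytes: K' = 6a 71 26 b1 9a 04 6c.
K' ⊕ ipad = 5c 47 10 87 ac 32 5a; K' ⊕ opad = 36 2d 7a ed c6 58 30.
m1: inner = H(5c 47 10 87 ac 32 5a fc) = 03 6e; tag = H(36 2d 7a ed c6 58 30 03 6e) = 0389 ← matches
m2: inner = H(5c 47 10 87 ac 32 5a 05) = 02 77; tag = H(36 2d 7a ed c6 58 30 02 77) = 0391
m3: inner = H(5c 47 10 87 ac 32 5a 7e) = 02 f0; tag = H(36 2d 7a ed c6 58 30 02 f0) = 040a

1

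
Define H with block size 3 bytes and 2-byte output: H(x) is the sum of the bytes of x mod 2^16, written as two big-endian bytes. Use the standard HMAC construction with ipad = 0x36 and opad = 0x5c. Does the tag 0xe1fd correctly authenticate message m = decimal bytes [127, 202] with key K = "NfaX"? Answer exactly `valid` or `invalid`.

Key "NfaX" = 4e 66 61 58 is 4 bytes > B = 3, so hash it first: H(key) = 01 6d, then zero-pad to 3 bytes: K' = 01 6d 00.
K' ⊕ ipad = 37 5b 36; K' ⊕ opad = 5d 31 5c.
Inner hash: sum = 55+91+54+127+202 = 529 → 02 11.
Outer hash (recomputed tag): sum = 93+49+92+2+17 = 253 → 00 fd.
Recomputed tag = 00fd; claimed = e1fd → mismatch.

invalid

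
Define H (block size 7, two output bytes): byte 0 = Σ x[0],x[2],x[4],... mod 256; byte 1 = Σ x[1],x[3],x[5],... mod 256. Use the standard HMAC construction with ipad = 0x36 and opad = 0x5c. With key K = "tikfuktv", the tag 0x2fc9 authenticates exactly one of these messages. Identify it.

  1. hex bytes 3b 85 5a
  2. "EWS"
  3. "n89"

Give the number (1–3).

1

Key "tikfuktv" = 74 69 6b 66 75 6b 74 76 is 8 bytes > B = 7, so hash it first: H(key) = c8 b0, then zero-pad to 7 bytes: K' = c8 b0 00 00 00 00 00.
K' ⊕ ipad = fe 86 36 36 36 36 36; K' ⊕ opad = 94 ec 5c 5c 5c 5c 5c.
m1: inner = H(fe 86 36 36 36 36 36 3b 85 5a) = 25 87; tag = H(94 ec 5c 5c 5c 5c 5c 25 87) = 2fc9 ← matches
m2: inner = H(fe 86 36 36 36 36 36 45 57 53) = f7 8a; tag = H(94 ec 5c 5c 5c 5c 5c f7 8a) = 329b
m3: inner = H(fe 86 36 36 36 36 36 6e 38 39) = d8 99; tag = H(94 ec 5c 5c 5c 5c 5c d8 99) = 417c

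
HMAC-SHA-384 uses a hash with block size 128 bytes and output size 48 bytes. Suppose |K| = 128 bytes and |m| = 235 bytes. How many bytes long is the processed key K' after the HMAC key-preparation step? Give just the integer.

128

Key is 128 ≤ 128 bytes, zero-padded: |K'| = 128.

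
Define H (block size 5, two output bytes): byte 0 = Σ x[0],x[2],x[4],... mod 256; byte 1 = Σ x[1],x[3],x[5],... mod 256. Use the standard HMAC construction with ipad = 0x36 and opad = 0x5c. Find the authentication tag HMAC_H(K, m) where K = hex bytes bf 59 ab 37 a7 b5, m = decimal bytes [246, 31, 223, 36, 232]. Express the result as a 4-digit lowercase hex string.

Key hex bytes bf 59 ab 37 a7 b5 is 6 bytes > B = 5, so hash it first: H(key) = 11 45, then zero-pad to 5 bytes: K' = 11 45 00 00 00.
K' ⊕ ipad = 27 73 36 36 36.  K' ⊕ opad = 4d 19 5c 5c 5c.
Inner input = (K'⊕ipad) ∥ m = 27 73 36 36 36 ∥ f6 1f df 24 e8.
Inner hash: even-index sum = 214 mod 256 = 214; odd-index sum = 870 mod 256 = 102 → d6 66.
Outer input = (K'⊕opad) ∥ inner = 4d 19 5c 5c 5c ∥ d6 66.
Outer hash (tag): even-index sum = 363 mod 256 = 107; odd-index sum = 331 mod 256 = 75 → 6b 4b.

6b4b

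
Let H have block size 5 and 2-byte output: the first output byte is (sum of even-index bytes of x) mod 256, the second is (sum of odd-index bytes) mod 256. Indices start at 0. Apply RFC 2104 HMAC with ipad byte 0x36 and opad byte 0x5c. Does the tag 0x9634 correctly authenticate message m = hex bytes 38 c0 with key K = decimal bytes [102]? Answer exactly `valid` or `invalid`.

Key decimal bytes [102] = 66 is 1 byte ≤ B = 5; zero-pad to 5 bytes: K' = 66 00 00 00 00.
K' ⊕ ipad = 50 36 36 36 36; K' ⊕ opad = 3a 5c 5c 5c 5c.
Inner hash: even-index sum = 380 mod 256 = 124; odd-index sum = 164 mod 256 = 164 → 7c a4.
Outer hash (recomputed tag): even-index sum = 406 mod 256 = 150; odd-index sum = 308 mod 256 = 52 → 96 34.
Recomputed tag = 9634; claimed = 9634 → match.

valid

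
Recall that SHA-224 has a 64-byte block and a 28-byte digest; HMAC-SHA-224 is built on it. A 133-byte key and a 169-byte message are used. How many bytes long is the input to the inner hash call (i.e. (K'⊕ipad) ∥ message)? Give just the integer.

233

Key is 133 > 64 bytes, so it is hashed to 28 bytes then zero-padded to 64: |K'| = 64.
Inner input = (K'⊕ipad) ∥ m → 64 + 169 = 233 bytes.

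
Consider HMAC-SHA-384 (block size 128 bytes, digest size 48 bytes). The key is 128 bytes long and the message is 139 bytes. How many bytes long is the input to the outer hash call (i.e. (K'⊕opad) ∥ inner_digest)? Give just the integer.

Key is 128 ≤ 128 bytes, zero-padded: |K'| = 128.
Outer input = (K'⊕opad) ∥ H(inner) → 128 + 48 = 176 bytes.

176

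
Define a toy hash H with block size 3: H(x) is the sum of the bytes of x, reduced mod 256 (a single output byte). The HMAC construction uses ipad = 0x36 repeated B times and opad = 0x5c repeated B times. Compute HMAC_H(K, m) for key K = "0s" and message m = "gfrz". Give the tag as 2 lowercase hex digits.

31

Key "0s" = 30 73 is 2 bytes ≤ B = 3; zero-pad to 3 bytes: K' = 30 73 00.
K' ⊕ ipad = 06 45 36.  K' ⊕ opad = 6c 2f 5c.
Inner input = (K'⊕ipad) ∥ m = 06 45 36 ∥ 67 66 72 7a.
Inner hash: sum = 6+69+54+103+102+114+122 = 570; mod 256 = 58 → 3a.
Outer input = (K'⊕opad) ∥ inner = 6c 2f 5c ∥ 3a.
Outer hash (tag): sum = 108+47+92+58 = 305; mod 256 = 49 → 31.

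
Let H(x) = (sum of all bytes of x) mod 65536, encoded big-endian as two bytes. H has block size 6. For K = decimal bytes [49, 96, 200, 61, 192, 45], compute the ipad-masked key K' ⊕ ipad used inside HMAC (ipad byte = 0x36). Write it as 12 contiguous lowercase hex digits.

Key decimal bytes [49, 96, 200, 61, 192, 45] = 31 60 c8 3d c0 2d is exactly B = 6 bytes: K' = 31 60 c8 3d c0 2d.
XOR each byte with 0x36: 31⊕36=07, 60⊕36=56, c8⊕36=fe, 3d⊕36=0b, c0⊕36=f6, 2d⊕36=1b.

0756fe0bf61b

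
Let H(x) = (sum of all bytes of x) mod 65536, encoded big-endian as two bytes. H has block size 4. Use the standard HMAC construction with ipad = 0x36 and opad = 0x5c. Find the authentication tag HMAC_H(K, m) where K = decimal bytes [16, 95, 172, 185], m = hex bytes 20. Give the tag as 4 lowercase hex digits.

Key decimal bytes [16, 95, 172, 185] = 10 5f ac b9 is exactly B = 4 bytes: K' = 10 5f ac b9.
K' ⊕ ipad = 26 69 9a 8f.  K' ⊕ opad = 4c 03 f0 e5.
Inner input = (K'⊕ipad) ∥ m = 26 69 9a 8f ∥ 20.
Inner hash: sum = 38+105+154+143+32 = 472 → 01 d8.
Outer input = (K'⊕opad) ∥ inner = 4c 03 f0 e5 ∥ 01 d8.
Outer hash (tag): sum = 76+3+240+229+1+216 = 765 → 02 fd.

02fd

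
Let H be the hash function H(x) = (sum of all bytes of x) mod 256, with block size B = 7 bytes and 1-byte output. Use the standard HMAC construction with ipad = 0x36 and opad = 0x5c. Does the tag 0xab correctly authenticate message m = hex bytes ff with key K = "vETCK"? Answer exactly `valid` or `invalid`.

Key "vETCK" = 76 45 54 43 4b is 5 bytes ≤ B = 7; zero-pad to 7 bytes: K' = 76 45 54 43 4b 00 00.
K' ⊕ ipad = 40 73 62 75 7d 36 36; K' ⊕ opad = 2a 19 08 1f 17 5c 5c.
Inner hash: sum = 64+115+98+117+125+54+54+255 = 882; mod 256 = 114 → 72.
Outer hash (recomputed tag): sum = 42+25+8+31+23+92+92+114 = 427; mod 256 = 171 → ab.
Recomputed tag = ab; claimed = ab → match.

valid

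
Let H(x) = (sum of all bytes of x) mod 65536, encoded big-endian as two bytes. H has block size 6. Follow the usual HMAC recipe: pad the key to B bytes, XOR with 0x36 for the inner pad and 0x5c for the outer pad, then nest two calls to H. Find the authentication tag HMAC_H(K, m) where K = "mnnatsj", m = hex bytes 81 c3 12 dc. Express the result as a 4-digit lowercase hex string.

Key "mnnatsj" = 6d 6e 6e 61 74 73 6a is 7 bytes > B = 6, so hash it first: H(key) = 02 fb, then zero-pad to 6 bytes: K' = 02 fb 00 00 00 00.
K' ⊕ ipad = 34 cd 36 36 36 36.  K' ⊕ opad = 5e a7 5c 5c 5c 5c.
Inner input = (K'⊕ipad) ∥ m = 34 cd 36 36 36 36 ∥ 81 c3 12 dc.
Inner hash: sum = 52+205+54+54+54+54+129+195+18+220 = 1035 → 04 0b.
Outer input = (K'⊕opad) ∥ inner = 5e a7 5c 5c 5c 5c ∥ 04 0b.
Outer hash (tag): sum = 94+167+92+92+92+92+4+11 = 644 → 02 84.

0284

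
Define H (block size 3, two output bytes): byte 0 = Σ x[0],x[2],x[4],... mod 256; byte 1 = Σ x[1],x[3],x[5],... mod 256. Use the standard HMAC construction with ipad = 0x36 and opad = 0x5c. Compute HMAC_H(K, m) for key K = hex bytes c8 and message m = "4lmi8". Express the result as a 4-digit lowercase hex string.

Key hex bytes c8 is 1 byte ≤ B = 3; zero-pad to 3 bytes: K' = c8 00 00.
K' ⊕ ipad = fe 36 36.  K' ⊕ opad = 94 5c 5c.
Inner input = (K'⊕ipad) ∥ m = fe 36 36 ∥ 34 6c 6d 69 38.
Inner hash: even-index sum = 521 mod 256 = 9; odd-index sum = 271 mod 256 = 15 → 09 0f.
Outer input = (K'⊕opad) ∥ inner = 94 5c 5c ∥ 09 0f.
Outer hash (tag): even-index sum = 255 mod 256 = 255; odd-index sum = 101 mod 256 = 101 → ff 65.

ff65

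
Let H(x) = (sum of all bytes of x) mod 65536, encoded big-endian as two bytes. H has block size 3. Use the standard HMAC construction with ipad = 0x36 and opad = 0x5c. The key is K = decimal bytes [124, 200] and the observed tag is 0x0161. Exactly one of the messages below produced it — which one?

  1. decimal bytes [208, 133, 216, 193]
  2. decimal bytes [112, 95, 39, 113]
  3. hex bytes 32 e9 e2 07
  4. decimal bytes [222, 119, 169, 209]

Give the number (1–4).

Key decimal bytes [124, 200] = 7c c8 is 2 bytes ≤ B = 3; zero-pad to 3 bytes: K' = 7c c8 00.
K' ⊕ ipad = 4a fe 36; K' ⊕ opad = 20 94 5c.
m1: inner = H(4a fe 36 d0 85 d8 c1) = 04 6c; tag = H(20 94 5c 04 6c) = 0180
m2: inner = H(4a fe 36 70 5f 27 71) = 02 e5; tag = H(20 94 5c 02 e5) = 01f7
m3: inner = H(4a fe 36 32 e9 e2 07) = 03 82; tag = H(20 94 5c 03 82) = 0195
m4: inner = H(4a fe 36 de 77 a9 d1) = 04 4d; tag = H(20 94 5c 04 4d) = 0161 ← matches

4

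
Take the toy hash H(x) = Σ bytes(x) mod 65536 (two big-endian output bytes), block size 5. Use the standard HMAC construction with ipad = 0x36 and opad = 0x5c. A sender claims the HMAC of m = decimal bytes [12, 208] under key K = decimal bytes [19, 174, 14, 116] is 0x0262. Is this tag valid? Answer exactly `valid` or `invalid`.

Key decimal bytes [19, 174, 14, 116] = 13 ae 0e 74 is 4 bytes ≤ B = 5; zero-pad to 5 bytes: K' = 13 ae 0e 74 00.
K' ⊕ ipad = 25 98 38 42 36; K' ⊕ opad = 4f f2 52 28 5c.
Inner hash: sum = 37+152+56+66+54+12+208 = 585 → 02 49.
Outer hash (recomputed tag): sum = 79+242+82+40+92+2+73 = 610 → 02 62.
Recomputed tag = 0262; claimed = 0262 → match.

valid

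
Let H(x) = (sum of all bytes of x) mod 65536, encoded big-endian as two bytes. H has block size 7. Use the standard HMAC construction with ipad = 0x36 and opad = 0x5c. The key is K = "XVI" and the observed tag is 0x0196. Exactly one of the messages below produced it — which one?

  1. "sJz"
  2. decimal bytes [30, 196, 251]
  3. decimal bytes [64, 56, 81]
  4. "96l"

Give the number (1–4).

4

Key "XVI" = 58 56 49 is 3 bytes ≤ B = 7; zero-pad to 7 bytes: K' = 58 56 49 00 00 00 00.
K' ⊕ ipad = 6e 60 7f 36 36 36 36; K' ⊕ opad = 04 0a 15 5c 5c 5c 5c.
m1: inner = H(6e 60 7f 36 36 36 36 73 4a 7a) = 03 5c; tag = H(04 0a 15 5c 5c 5c 5c 03 5c) = 01f2
m2: inner = H(6e 60 7f 36 36 36 36 1e c4 fb) = 04 02; tag = H(04 0a 15 5c 5c 5c 5c 04 02) = 0199
m3: inner = H(6e 60 7f 36 36 36 36 40 38 51) = 02 ee; tag = H(04 0a 15 5c 5c 5c 5c 02 ee) = 0283
m4: inner = H(6e 60 7f 36 36 36 36 39 36 6c) = 03 00; tag = H(04 0a 15 5c 5c 5c 5c 03 00) = 0196 ← matches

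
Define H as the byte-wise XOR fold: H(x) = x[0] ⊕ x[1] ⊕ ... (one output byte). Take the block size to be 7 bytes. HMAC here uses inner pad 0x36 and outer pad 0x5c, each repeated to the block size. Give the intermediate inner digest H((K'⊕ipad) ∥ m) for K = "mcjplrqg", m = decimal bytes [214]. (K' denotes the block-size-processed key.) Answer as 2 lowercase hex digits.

Key "mcjplrqg" = 6d 63 6a 70 6c 72 71 67 is 8 bytes > B = 7, so hash it first: H(key) = 1c, then zero-pad to 7 bytes: K' = 1c 00 00 00 00 00 00.
K' ⊕ ipad = 2a 36 36 36 36 36 36.
Inner input = 2a 36 36 36 36 36 36 ∥ d6.
Inner hash: XOR 2a⊕36⊕36⊕36⊕36⊕36⊕36⊕d6 = fc.

fc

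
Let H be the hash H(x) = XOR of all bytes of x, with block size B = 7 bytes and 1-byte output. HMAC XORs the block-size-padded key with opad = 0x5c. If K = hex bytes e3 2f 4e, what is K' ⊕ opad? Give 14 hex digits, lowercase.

Key hex bytes e3 2f 4e is 3 bytes ≤ B = 7; zero-pad to 7 bytes: K' = e3 2f 4e 00 00 00 00.
XOR each byte with 0x5c: e3⊕5c=bf, 2f⊕5c=73, 4e⊕5c=12, 00⊕5c=5c, 00⊕5c=5c, 00⊕5c=5c, 00⊕5c=5c.

bf73125c5c5c5c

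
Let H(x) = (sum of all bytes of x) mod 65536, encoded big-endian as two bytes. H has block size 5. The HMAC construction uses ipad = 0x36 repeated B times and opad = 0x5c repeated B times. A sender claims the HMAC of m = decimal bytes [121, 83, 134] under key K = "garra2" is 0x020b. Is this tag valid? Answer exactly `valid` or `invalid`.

Key "garra2" = 67 61 72 72 61 32 is 6 bytes > B = 5, so hash it first: H(key) = 02 3f, then zero-pad to 5 bytes: K' = 02 3f 00 00 00.
K' ⊕ ipad = 34 09 36 36 36; K' ⊕ opad = 5e 63 5c 5c 5c.
Inner hash: sum = 52+9+54+54+54+121+83+134 = 561 → 02 31.
Outer hash (recomputed tag): sum = 94+99+92+92+92+2+49 = 520 → 02 08.
Recomputed tag = 0208; claimed = 020b → mismatch.

invalid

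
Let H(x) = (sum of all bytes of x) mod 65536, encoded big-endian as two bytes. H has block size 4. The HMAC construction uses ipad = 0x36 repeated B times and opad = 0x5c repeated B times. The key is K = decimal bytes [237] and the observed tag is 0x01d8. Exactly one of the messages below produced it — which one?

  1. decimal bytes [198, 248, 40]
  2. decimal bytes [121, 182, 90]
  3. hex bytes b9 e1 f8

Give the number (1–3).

Key decimal bytes [237] = ed is 1 byte ≤ B = 4; zero-pad to 4 bytes: K' = ed 00 00 00.
K' ⊕ ipad = db 36 36 36; K' ⊕ opad = b1 5c 5c 5c.
m1: inner = H(db 36 36 36 c6 f8 28) = 03 63; tag = H(b1 5c 5c 5c 03 63) = 022b
m2: inner = H(db 36 36 36 79 b6 5a) = 03 06; tag = H(b1 5c 5c 5c 03 06) = 01ce
m3: inner = H(db 36 36 36 b9 e1 f8) = 04 0f; tag = H(b1 5c 5c 5c 04 0f) = 01d8 ← matches

3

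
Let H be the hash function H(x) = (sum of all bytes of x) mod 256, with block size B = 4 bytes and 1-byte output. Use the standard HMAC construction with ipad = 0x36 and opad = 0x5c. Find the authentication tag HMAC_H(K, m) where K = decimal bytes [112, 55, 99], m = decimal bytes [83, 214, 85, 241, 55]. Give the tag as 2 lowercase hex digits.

Key decimal bytes [112, 55, 99] = 70 37 63 is 3 bytes ≤ B = 4; zero-pad to 4 bytes: K' = 70 37 63 00.
K' ⊕ ipad = 46 01 55 36.  K' ⊕ opad = 2c 6b 3f 5c.
Inner input = (K'⊕ipad) ∥ m = 46 01 55 36 ∥ 53 d6 55 f1 37.
Inner hash: sum = 70+1+85+54+83+214+85+241+55 = 888; mod 256 = 120 → 78.
Outer input = (K'⊕opad) ∥ inner = 2c 6b 3f 5c ∥ 78.
Outer hash (tag): sum = 44+107+63+92+120 = 426; mod 256 = 170 → aa.

aa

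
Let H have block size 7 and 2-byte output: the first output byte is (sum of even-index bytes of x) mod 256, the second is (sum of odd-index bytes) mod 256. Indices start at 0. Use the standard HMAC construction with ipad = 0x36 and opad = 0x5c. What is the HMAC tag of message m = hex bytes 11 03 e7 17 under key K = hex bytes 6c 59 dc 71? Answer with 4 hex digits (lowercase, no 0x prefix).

4c58

Key hex bytes 6c 59 dc 71 is 4 bytes ≤ B = 7; zero-pad to 7 bytes: K' = 6c 59 dc 71 00 00 00.
K' ⊕ ipad = 5a 6f ea 47 36 36 36.  K' ⊕ opad = 30 05 80 2d 5c 5c 5c.
Inner input = (K'⊕ipad) ∥ m = 5a 6f ea 47 36 36 36 ∥ 11 03 e7 17.
Inner hash: even-index sum = 458 mod 256 = 202; odd-index sum = 484 mod 256 = 228 → ca e4.
Outer input = (K'⊕opad) ∥ inner = 30 05 80 2d 5c 5c 5c ∥ ca e4.
Outer hash (tag): even-index sum = 588 mod 256 = 76; odd-index sum = 344 mod 256 = 88 → 4c 58.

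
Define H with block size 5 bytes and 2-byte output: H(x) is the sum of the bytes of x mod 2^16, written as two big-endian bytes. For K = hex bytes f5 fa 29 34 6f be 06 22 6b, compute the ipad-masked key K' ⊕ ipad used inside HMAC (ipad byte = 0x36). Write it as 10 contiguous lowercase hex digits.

323a363636

Key hex bytes f5 fa 29 34 6f be 06 22 6b is 9 bytes > B = 5, so hash it first: H(key) = 04 0c, then zero-pad to 5 bytes: K' = 04 0c 00 00 00.
XOR each byte with 0x36: 04⊕36=32, 0c⊕36=3a, 00⊕36=36, 00⊕36=36, 00⊕36=36.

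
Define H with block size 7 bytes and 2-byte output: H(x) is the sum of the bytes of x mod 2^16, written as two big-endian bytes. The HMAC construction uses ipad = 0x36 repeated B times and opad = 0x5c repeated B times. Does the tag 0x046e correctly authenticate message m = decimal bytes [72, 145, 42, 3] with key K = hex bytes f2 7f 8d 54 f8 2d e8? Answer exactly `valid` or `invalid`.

Key hex bytes f2 7f 8d 54 f8 2d e8 is exactly B = 7 bytes: K' = f2 7f 8d 54 f8 2d e8.
K' ⊕ ipad = c4 49 bb 62 ce 1b de; K' ⊕ opad = ae 23 d1 08 a4 71 b4.
Inner hash: sum = 196+73+187+98+206+27+222+72+145+42+3 = 1271 → 04 f7.
Outer hash (recomputed tag): sum = 174+35+209+8+164+113+180+4+247 = 1134 → 04 6e.
Recomputed tag = 046e; claimed = 046e → match.

valid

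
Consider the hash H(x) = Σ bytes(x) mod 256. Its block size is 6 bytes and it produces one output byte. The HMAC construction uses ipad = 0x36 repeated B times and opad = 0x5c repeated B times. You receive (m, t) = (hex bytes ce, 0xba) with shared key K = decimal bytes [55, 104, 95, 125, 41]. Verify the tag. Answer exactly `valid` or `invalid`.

invalid

Key decimal bytes [55, 104, 95, 125, 41] = 37 68 5f 7d 29 is 5 bytes ≤ B = 6; zero-pad to 6 bytes: K' = 37 68 5f 7d 29 00.
K' ⊕ ipad = 01 5e 69 4b 1f 36; K' ⊕ opad = 6b 34 03 21 75 5c.
Inner hash: sum = 1+94+105+75+31+54+206 = 566; mod 256 = 54 → 36.
Outer hash (recomputed tag): sum = 107+52+3+33+117+92+54 = 458; mod 256 = 202 → ca.
Recomputed tag = ca; claimed = ba → mismatch.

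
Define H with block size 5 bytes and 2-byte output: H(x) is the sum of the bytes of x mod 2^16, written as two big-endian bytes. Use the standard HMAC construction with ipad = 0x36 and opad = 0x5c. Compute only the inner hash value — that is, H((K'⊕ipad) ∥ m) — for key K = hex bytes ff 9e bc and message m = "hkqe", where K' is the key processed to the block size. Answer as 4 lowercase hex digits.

Key hex bytes ff 9e bc is 3 bytes ≤ B = 5; zero-pad to 5 bytes: K' = ff 9e bc 00 00.
K' ⊕ ipad = c9 a8 8a 36 36.
Inner input = c9 a8 8a 36 36 ∥ 68 6b 71 65.
Inner hash: sum = 201+168+138+54+54+104+107+113+101 = 1040 → 04 10.

0410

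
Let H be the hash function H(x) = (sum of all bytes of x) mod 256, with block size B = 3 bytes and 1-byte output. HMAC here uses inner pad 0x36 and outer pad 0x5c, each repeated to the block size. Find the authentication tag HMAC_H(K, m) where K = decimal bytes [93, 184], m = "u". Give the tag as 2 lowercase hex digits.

e5

Key decimal bytes [93, 184] = 5d b8 is 2 bytes ≤ B = 3; zero-pad to 3 bytes: K' = 5d b8 00.
K' ⊕ ipad = 6b 8e 36.  K' ⊕ opad = 01 e4 5c.
Inner input = (K'⊕ipad) ∥ m = 6b 8e 36 ∥ 75.
Inner hash: sum = 107+142+54+117 = 420; mod 256 = 164 → a4.
Outer input = (K'⊕opad) ∥ inner = 01 e4 5c ∥ a4.
Outer hash (tag): sum = 1+228+92+164 = 485; mod 256 = 229 → e5.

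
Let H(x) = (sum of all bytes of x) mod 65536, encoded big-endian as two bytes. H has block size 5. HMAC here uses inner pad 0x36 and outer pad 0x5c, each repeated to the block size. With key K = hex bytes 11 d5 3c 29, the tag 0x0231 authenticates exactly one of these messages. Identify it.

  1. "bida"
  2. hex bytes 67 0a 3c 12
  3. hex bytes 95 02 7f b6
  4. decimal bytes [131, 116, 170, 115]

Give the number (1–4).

2

Key hex bytes 11 d5 3c 29 is 4 bytes ≤ B = 5; zero-pad to 5 bytes: K' = 11 d5 3c 29 00.
K' ⊕ ipad = 27 e3 0a 1f 36; K' ⊕ opad = 4d 89 60 75 5c.
m1: inner = H(27 e3 0a 1f 36 62 69 64 61) = 02 f9; tag = H(4d 89 60 75 5c 02 f9) = 0302
m2: inner = H(27 e3 0a 1f 36 67 0a 3c 12) = 02 28; tag = H(4d 89 60 75 5c 02 28) = 0231 ← matches
m3: inner = H(27 e3 0a 1f 36 95 02 7f b6) = 03 35; tag = H(4d 89 60 75 5c 03 35) = 023f
m4: inner = H(27 e3 0a 1f 36 83 74 aa 73) = 03 7d; tag = H(4d 89 60 75 5c 03 7d) = 0287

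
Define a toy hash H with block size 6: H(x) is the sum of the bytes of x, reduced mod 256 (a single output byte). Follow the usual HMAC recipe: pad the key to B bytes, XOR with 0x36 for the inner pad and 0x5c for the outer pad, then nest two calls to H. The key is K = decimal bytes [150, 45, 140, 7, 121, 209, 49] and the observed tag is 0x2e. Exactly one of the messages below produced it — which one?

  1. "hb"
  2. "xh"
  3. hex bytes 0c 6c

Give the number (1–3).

2

Key decimal bytes [150, 45, 140, 7, 121, 209, 49] = 96 2d 8c 07 79 d1 31 is 7 bytes > B = 6, so hash it first: H(key) = d1, then zero-pad to 6 bytes: K' = d1 00 00 00 00 00.
K' ⊕ ipad = e7 36 36 36 36 36; K' ⊕ opad = 8d 5c 5c 5c 5c 5c.
m1: inner = H(e7 36 36 36 36 36 68 62) = bf; tag = H(8d 5c 5c 5c 5c 5c bf) = 18
m2: inner = H(e7 36 36 36 36 36 78 68) = d5; tag = H(8d 5c 5c 5c 5c 5c d5) = 2e ← matches
m3: inner = H(e7 36 36 36 36 36 0c 6c) = 6d; tag = H(8d 5c 5c 5c 5c 5c 6d) = c6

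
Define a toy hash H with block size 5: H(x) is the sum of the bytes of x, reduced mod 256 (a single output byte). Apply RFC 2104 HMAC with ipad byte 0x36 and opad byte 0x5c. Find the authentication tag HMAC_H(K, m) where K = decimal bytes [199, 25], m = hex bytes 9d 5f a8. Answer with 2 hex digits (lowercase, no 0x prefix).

5a

Key decimal bytes [199, 25] = c7 19 is 2 bytes ≤ B = 5; zero-pad to 5 bytes: K' = c7 19 00 00 00.
K' ⊕ ipad = f1 2f 36 36 36.  K' ⊕ opad = 9b 45 5c 5c 5c.
Inner input = (K'⊕ipad) ∥ m = f1 2f 36 36 36 ∥ 9d 5f a8.
Inner hash: sum = 241+47+54+54+54+157+95+168 = 870; mod 256 = 102 → 66.
Outer input = (K'⊕opad) ∥ inner = 9b 45 5c 5c 5c ∥ 66.
Outer hash (tag): sum = 155+69+92+92+92+102 = 602; mod 256 = 90 → 5a.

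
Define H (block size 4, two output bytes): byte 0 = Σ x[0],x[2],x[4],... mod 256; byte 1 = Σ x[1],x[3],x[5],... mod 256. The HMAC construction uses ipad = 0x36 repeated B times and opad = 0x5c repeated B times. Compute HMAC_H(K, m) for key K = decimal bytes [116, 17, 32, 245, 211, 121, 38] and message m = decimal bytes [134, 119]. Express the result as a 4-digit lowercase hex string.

Key decimal bytes [116, 17, 32, 245, 211, 121, 38] = 74 11 20 f5 d3 79 26 is 7 bytes > B = 4, so hash it first: H(key) = 8d 7f, then zero-pad to 4 bytes: K' = 8d 7f 00 00.
K' ⊕ ipad = bb 49 36 36.  K' ⊕ opad = d1 23 5c 5c.
Inner input = (K'⊕ipad) ∥ m = bb 49 36 36 ∥ 86 77.
Inner hash: even-index sum = 375 mod 256 = 119; odd-index sum = 246 mod 256 = 246 → 77 f6.
Outer input = (K'⊕opad) ∥ inner = d1 23 5c 5c ∥ 77 f6.
Outer hash (tag): even-index sum = 420 mod 256 = 164; odd-index sum = 373 mod 256 = 117 → a4 75.

a475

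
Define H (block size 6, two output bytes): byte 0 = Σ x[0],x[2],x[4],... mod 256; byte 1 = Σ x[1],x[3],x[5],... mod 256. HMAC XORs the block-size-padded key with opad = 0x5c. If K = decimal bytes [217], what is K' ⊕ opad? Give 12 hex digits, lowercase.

855c5c5c5c5c

Key decimal bytes [217] = d9 is 1 byte ≤ B = 6; zero-pad to 6 bytes: K' = d9 00 00 00 00 00.
XOR each byte with 0x5c: d9⊕5c=85, 00⊕5c=5c, 00⊕5c=5c, 00⊕5c=5c, 00⊕5c=5c, 00⊕5c=5c.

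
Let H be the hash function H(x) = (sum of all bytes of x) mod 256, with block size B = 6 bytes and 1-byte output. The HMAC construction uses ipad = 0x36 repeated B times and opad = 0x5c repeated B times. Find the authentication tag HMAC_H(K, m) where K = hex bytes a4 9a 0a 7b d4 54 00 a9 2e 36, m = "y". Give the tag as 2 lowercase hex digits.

Key hex bytes a4 9a 0a 7b d4 54 00 a9 2e 36 is 10 bytes > B = 6, so hash it first: H(key) = f8, then zero-pad to 6 bytes: K' = f8 00 00 00 00 00.
K' ⊕ ipad = ce 36 36 36 36 36.  K' ⊕ opad = a4 5c 5c 5c 5c 5c.
Inner input = (K'⊕ipad) ∥ m = ce 36 36 36 36 36 ∥ 79.
Inner hash: sum = 206+54+54+54+54+54+121 = 597; mod 256 = 85 → 55.
Outer input = (K'⊕opad) ∥ inner = a4 5c 5c 5c 5c 5c ∥ 55.
Outer hash (tag): sum = 164+92+92+92+92+92+85 = 709; mod 256 = 197 → c5.

c5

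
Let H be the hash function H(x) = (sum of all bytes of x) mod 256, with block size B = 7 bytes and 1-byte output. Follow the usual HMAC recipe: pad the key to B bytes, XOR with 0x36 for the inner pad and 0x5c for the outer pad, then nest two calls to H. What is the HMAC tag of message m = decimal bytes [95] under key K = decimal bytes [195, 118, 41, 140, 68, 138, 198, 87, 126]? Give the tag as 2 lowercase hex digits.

37

Key decimal bytes [195, 118, 41, 140, 68, 138, 198, 87, 126] = c3 76 29 8c 44 8a c6 57 7e is 9 bytes > B = 7, so hash it first: H(key) = 57, then zero-pad to 7 bytes: K' = 57 00 00 00 00 00 00.
K' ⊕ ipad = 61 36 36 36 36 36 36.  K' ⊕ opad = 0b 5c 5c 5c 5c 5c 5c.
Inner input = (K'⊕ipad) ∥ m = 61 36 36 36 36 36 36 ∥ 5f.
Inner hash: sum = 97+54+54+54+54+54+54+95 = 516; mod 256 = 4 → 04.
Outer input = (K'⊕opad) ∥ inner = 0b 5c 5c 5c 5c 5c 5c ∥ 04.
Outer hash (tag): sum = 11+92+92+92+92+92+92+4 = 567; mod 256 = 55 → 37.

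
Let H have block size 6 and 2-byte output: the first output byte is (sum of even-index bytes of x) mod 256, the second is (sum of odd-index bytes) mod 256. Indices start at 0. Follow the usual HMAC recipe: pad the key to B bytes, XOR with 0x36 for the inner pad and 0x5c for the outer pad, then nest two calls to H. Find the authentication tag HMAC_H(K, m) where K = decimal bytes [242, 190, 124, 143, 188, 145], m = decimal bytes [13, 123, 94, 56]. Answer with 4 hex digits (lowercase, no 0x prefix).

Key decimal bytes [242, 190, 124, 143, 188, 145] = f2 be 7c 8f bc 91 is exactly B = 6 bytes: K' = f2 be 7c 8f bc 91.
K' ⊕ ipad = c4 88 4a b9 8a a7.  K' ⊕ opad = ae e2 20 d3 e0 cd.
Inner input = (K'⊕ipad) ∥ m = c4 88 4a b9 8a a7 ∥ 0d 7b 5e 38.
Inner hash: even-index sum = 515 mod 256 = 3; odd-index sum = 667 mod 256 = 155 → 03 9b.
Outer input = (K'⊕opad) ∥ inner = ae e2 20 d3 e0 cd ∥ 03 9b.
Outer hash (tag): even-index sum = 433 mod 256 = 177; odd-index sum = 797 mod 256 = 29 → b1 1d.

b11d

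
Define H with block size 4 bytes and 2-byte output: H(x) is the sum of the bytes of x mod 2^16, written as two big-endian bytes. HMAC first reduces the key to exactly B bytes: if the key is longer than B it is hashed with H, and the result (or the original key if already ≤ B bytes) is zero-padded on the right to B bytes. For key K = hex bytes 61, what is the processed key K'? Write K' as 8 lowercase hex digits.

Key hex bytes 61 is 1 byte ≤ B = 4; zero-pad to 4 bytes: K' = 61 00 00 00.

61000000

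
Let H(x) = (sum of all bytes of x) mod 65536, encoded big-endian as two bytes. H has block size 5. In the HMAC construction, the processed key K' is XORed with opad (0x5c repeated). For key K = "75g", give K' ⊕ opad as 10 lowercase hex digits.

6b693b5c5c

Key "75g" = 37 35 67 is 3 bytes ≤ B = 5; zero-pad to 5 bytes: K' = 37 35 67 00 00.
XOR each byte with 0x5c: 37⊕5c=6b, 35⊕5c=69, 67⊕5c=3b, 00⊕5c=5c, 00⊕5c=5c.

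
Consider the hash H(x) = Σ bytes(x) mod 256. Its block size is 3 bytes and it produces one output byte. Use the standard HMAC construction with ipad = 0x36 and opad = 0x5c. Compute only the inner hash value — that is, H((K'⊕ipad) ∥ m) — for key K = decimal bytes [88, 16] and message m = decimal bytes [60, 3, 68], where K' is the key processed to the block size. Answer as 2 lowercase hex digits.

Key decimal bytes [88, 16] = 58 10 is 2 bytes ≤ B = 3; zero-pad to 3 bytes: K' = 58 10 00.
K' ⊕ ipad = 6e 26 36.
Inner input = 6e 26 36 ∥ 3c 03 44.
Inner hash: sum = 110+38+54+60+3+68 = 333; mod 256 = 77 → 4d.

4d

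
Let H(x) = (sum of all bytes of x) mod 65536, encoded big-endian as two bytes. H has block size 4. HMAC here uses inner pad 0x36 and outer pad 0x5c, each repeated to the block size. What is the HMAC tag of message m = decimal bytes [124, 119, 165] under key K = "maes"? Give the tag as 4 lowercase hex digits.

01ba

Key "maes" = 6d 61 65 73 is exactly B = 4 bytes: K' = 6d 61 65 73.
K' ⊕ ipad = 5b 57 53 45.  K' ⊕ opad = 31 3d 39 2f.
Inner input = (K'⊕ipad) ∥ m = 5b 57 53 45 ∥ 7c 77 a5.
Inner hash: sum = 91+87+83+69+124+119+165 = 738 → 02 e2.
Outer input = (K'⊕opad) ∥ inner = 31 3d 39 2f ∥ 02 e2.
Outer hash (tag): sum = 49+61+57+47+2+226 = 442 → 01 ba.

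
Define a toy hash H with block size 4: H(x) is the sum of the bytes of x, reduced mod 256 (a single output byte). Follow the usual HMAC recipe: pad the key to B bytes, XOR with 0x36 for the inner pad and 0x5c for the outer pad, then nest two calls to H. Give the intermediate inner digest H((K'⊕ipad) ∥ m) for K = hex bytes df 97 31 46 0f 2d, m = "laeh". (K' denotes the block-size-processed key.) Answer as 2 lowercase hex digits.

Key hex bytes df 97 31 46 0f 2d is 6 bytes > B = 4, so hash it first: H(key) = 29, then zero-pad to 4 bytes: K' = 29 00 00 00.
K' ⊕ ipad = 1f 36 36 36.
Inner input = 1f 36 36 36 ∥ 6c 61 65 68.
Inner hash: sum = 31+54+54+54+108+97+101+104 = 603; mod 256 = 91 → 5b.

5b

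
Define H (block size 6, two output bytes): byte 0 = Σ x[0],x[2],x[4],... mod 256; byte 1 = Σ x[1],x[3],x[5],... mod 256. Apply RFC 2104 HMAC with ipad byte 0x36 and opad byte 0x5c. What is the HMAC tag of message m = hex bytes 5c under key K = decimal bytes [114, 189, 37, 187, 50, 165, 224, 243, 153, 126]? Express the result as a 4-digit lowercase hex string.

Key decimal bytes [114, 189, 37, 187, 50, 165, 224, 243, 153, 126] = 72 bd 25 bb 32 a5 e0 f3 99 7e is 10 bytes > B = 6, so hash it first: H(key) = 42 8e, then zero-pad to 6 bytes: K' = 42 8e 00 00 00 00.
K' ⊕ ipad = 74 b8 36 36 36 36.  K' ⊕ opad = 1e d2 5c 5c 5c 5c.
Inner input = (K'⊕ipad) ∥ m = 74 b8 36 36 36 36 ∥ 5c.
Inner hash: even-index sum = 316 mod 256 = 60; odd-index sum = 292 mod 256 = 36 → 3c 24.
Outer input = (K'⊕opad) ∥ inner = 1e d2 5c 5c 5c 5c ∥ 3c 24.
Outer hash (tag): even-index sum = 274 mod 256 = 18; odd-index sum = 430 mod 256 = 174 → 12 ae.

12ae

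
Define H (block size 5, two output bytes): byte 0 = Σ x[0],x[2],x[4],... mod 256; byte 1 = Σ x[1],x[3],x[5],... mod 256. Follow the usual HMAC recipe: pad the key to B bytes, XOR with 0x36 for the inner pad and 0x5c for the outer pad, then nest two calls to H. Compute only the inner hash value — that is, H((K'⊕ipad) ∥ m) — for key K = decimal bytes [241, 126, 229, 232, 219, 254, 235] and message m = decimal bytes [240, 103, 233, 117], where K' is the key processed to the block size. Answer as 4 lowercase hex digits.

Key decimal bytes [241, 126, 229, 232, 219, 254, 235] = f1 7e e5 e8 db fe eb is 7 bytes > B = 5, so hash it first: H(key) = 9c 64, then zero-pad to 5 bytes: K' = 9c 64 00 00 00.
K' ⊕ ipad = aa 52 36 36 36.
Inner input = aa 52 36 36 36 ∥ f0 67 e9 75.
Inner hash: even-index sum = 498 mod 256 = 242; odd-index sum = 609 mod 256 = 97 → f2 61.

f261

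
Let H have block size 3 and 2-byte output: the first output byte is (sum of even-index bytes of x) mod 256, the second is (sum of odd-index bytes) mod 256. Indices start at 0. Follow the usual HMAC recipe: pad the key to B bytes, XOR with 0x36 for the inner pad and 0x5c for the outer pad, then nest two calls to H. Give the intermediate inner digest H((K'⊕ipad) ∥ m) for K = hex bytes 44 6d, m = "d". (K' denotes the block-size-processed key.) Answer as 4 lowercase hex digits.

a8bf

Key hex bytes 44 6d is 2 bytes ≤ B = 3; zero-pad to 3 bytes: K' = 44 6d 00.
K' ⊕ ipad = 72 5b 36.
Inner input = 72 5b 36 ∥ 64.
Inner hash: even-index sum = 168 mod 256 = 168; odd-index sum = 191 mod 256 = 191 → a8 bf.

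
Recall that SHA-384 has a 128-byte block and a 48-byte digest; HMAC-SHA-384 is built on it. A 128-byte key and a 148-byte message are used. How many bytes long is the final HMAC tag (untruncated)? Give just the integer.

The tag is one SHA-384 digest: 48 bytes.

48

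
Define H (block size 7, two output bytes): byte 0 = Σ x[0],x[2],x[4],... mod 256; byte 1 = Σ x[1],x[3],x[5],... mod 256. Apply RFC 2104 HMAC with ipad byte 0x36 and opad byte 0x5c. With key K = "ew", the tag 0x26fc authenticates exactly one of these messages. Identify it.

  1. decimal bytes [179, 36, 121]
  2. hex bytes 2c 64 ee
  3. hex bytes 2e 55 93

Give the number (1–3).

Key "ew" = 65 77 is 2 bytes ≤ B = 7; zero-pad to 7 bytes: K' = 65 77 00 00 00 00 00.
K' ⊕ ipad = 53 41 36 36 36 36 36; K' ⊕ opad = 39 2b 5c 5c 5c 5c 5c.
m1: inner = H(53 41 36 36 36 36 36 b3 24 79) = 19 d9; tag = H(39 2b 5c 5c 5c 5c 5c 19 d9) = 26fc ← matches
m2: inner = H(53 41 36 36 36 36 36 2c 64 ee) = 59 c7; tag = H(39 2b 5c 5c 5c 5c 5c 59 c7) = 143c
m3: inner = H(53 41 36 36 36 36 36 2e 55 93) = 4a 6e; tag = H(39 2b 5c 5c 5c 5c 5c 4a 6e) = bb2d

1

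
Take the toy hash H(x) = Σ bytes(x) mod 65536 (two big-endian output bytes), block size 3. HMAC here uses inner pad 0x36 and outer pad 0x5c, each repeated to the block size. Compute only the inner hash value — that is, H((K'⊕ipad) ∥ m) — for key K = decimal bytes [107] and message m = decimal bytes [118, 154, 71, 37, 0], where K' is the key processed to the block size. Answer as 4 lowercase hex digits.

Key decimal bytes [107] = 6b is 1 byte ≤ B = 3; zero-pad to 3 bytes: K' = 6b 00 00.
K' ⊕ ipad = 5d 36 36.
Inner input = 5d 36 36 ∥ 76 9a 47 25 00.
Inner hash: sum = 93+54+54+118+154+71+37+0 = 581 → 02 45.

0245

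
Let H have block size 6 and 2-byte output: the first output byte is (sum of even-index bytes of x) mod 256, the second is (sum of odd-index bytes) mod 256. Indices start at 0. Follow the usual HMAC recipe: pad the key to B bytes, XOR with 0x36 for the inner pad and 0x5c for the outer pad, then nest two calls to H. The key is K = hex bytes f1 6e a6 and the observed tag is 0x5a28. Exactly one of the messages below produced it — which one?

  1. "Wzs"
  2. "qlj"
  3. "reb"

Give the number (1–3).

Key hex bytes f1 6e a6 is 3 bytes ≤ B = 6; zero-pad to 6 bytes: K' = f1 6e a6 00 00 00.
K' ⊕ ipad = c7 58 90 36 36 36; K' ⊕ opad = ad 32 fa 5c 5c 5c.
m1: inner = H(c7 58 90 36 36 36 57 7a 73) = 57 3e; tag = H(ad 32 fa 5c 5c 5c 57 3e) = 5a28 ← matches
m2: inner = H(c7 58 90 36 36 36 71 6c 6a) = 68 30; tag = H(ad 32 fa 5c 5c 5c 68 30) = 6b1a
m3: inner = H(c7 58 90 36 36 36 72 65 62) = 61 29; tag = H(ad 32 fa 5c 5c 5c 61 29) = 6413

1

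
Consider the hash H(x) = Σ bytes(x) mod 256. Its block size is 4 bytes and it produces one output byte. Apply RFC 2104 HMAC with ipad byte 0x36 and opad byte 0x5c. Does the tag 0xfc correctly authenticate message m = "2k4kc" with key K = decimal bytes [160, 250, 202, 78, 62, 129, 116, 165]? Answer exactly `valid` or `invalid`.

Key decimal bytes [160, 250, 202, 78, 62, 129, 116, 165] = a0 fa ca 4e 3e 81 74 a5 is 8 bytes > B = 4, so hash it first: H(key) = 8a, then zero-pad to 4 bytes: K' = 8a 00 00 00.
K' ⊕ ipad = bc 36 36 36; K' ⊕ opad = d6 5c 5c 5c.
Inner hash: sum = 188+54+54+54+50+107+52+107+99 = 765; mod 256 = 253 → fd.
Outer hash (recomputed tag): sum = 214+92+92+92+253 = 743; mod 256 = 231 → e7.
Recomputed tag = e7; claimed = fc → mismatch.

invalid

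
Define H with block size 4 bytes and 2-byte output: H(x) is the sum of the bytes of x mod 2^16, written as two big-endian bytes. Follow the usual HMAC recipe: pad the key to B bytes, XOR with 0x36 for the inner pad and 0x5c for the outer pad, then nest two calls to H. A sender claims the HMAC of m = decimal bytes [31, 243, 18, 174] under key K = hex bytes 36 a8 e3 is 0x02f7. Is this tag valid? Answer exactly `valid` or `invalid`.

Key hex bytes 36 a8 e3 is 3 bytes ≤ B = 4; zero-pad to 4 bytes: K' = 36 a8 e3 00.
K' ⊕ ipad = 00 9e d5 36; K' ⊕ opad = 6a f4 bf 5c.
Inner hash: sum = 0+158+213+54+31+243+18+174 = 891 → 03 7b.
Outer hash (recomputed tag): sum = 106+244+191+92+3+123 = 759 → 02 f7.
Recomputed tag = 02f7; claimed = 02f7 → match.

valid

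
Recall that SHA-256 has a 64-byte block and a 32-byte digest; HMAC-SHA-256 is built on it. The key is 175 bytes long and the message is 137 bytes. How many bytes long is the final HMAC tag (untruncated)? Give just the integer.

The tag is one SHA-256 digest: 32 bytes.

32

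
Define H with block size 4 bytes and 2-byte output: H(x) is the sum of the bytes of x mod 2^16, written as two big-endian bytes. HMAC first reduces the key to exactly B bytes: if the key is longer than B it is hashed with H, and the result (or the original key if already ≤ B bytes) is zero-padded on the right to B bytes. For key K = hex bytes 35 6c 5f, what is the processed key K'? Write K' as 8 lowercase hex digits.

Key hex bytes 35 6c 5f is 3 bytes ≤ B = 4; zero-pad to 4 bytes: K' = 35 6c 5f 00.

356c5f00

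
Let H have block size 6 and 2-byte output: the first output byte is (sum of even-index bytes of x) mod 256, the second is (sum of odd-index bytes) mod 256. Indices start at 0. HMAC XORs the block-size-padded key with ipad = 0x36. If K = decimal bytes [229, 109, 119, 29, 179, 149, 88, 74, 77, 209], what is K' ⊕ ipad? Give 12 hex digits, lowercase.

Key decimal bytes [229, 109, 119, 29, 179, 149, 88, 74, 77, 209] = e5 6d 77 1d b3 95 58 4a 4d d1 is 10 bytes > B = 6, so hash it first: H(key) = b4 3a, then zero-pad to 6 bytes: K' = b4 3a 00 00 00 00.
XOR each byte with 0x36: b4⊕36=82, 3a⊕36=0c, 00⊕36=36, 00⊕36=36, 00⊕36=36, 00⊕36=36.

820c36363636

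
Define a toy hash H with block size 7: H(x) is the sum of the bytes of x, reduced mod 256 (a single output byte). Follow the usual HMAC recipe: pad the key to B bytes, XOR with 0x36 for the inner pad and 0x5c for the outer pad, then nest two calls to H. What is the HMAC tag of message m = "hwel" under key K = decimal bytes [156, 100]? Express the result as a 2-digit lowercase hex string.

7e

Key decimal bytes [156, 100] = 9c 64 is 2 bytes ≤ B = 7; zero-pad to 7 bytes: K' = 9c 64 00 00 00 00 00.
K' ⊕ ipad = aa 52 36 36 36 36 36.  K' ⊕ opad = c0 38 5c 5c 5c 5c 5c.
Inner input = (K'⊕ipad) ∥ m = aa 52 36 36 36 36 36 ∥ 68 77 65 6c.
Inner hash: sum = 170+82+54+54+54+54+54+104+119+101+108 = 954; mod 256 = 186 → ba.
Outer input = (K'⊕opad) ∥ inner = c0 38 5c 5c 5c 5c 5c ∥ ba.
Outer hash (tag): sum = 192+56+92+92+92+92+92+186 = 894; mod 256 = 126 → 7e.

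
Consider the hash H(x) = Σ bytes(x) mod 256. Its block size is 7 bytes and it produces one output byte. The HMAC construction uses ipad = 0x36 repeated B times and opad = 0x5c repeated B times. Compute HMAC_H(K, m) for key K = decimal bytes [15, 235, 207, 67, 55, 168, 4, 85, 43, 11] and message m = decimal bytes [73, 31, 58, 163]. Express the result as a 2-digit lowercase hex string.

Key decimal bytes [15, 235, 207, 67, 55, 168, 4, 85, 43, 11] = 0f eb cf 43 37 a8 04 55 2b 0b is 10 bytes > B = 7, so hash it first: H(key) = 7a, then zero-pad to 7 bytes: K' = 7a 00 00 00 00 00 00.
K' ⊕ ipad = 4c 36 36 36 36 36 36.  K' ⊕ opad = 26 5c 5c 5c 5c 5c 5c.
Inner input = (K'⊕ipad) ∥ m = 4c 36 36 36 36 36 36 ∥ 49 1f 3a a3.
Inner hash: sum = 76+54+54+54+54+54+54+73+31+58+163 = 725; mod 256 = 213 → d5.
Outer input = (K'⊕opad) ∥ inner = 26 5c 5c 5c 5c 5c 5c ∥ d5.
Outer hash (tag): sum = 38+92+92+92+92+92+92+213 = 803; mod 256 = 35 → 23.

23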